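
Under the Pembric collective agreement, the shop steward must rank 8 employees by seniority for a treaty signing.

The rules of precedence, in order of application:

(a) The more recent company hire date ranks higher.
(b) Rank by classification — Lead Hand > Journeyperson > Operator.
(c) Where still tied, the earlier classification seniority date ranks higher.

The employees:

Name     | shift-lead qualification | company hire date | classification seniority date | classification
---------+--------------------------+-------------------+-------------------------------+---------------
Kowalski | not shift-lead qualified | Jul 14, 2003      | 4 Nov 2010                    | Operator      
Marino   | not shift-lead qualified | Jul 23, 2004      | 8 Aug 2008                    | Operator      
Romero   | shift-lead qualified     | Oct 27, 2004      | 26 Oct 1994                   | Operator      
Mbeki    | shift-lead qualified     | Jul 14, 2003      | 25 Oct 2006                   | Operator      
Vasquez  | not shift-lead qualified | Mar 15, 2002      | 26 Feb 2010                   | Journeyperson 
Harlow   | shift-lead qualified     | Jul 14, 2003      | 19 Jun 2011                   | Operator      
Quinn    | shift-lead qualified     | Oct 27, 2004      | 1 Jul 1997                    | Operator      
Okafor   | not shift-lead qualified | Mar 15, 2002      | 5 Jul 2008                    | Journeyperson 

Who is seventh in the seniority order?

Okafor

By company hire date (later first): Romero and Quinn (both Oct 27, 2004); then Marino (Jul 23, 2004); then Mbeki, Kowalski and Harlow (each Jul 14, 2003); then Okafor and Vasquez (both Mar 15, 2002).
Romero and Quinn are each Operator, so the next rule applies.
Among Romero and Quinn, by classification seniority date (earlier first): Romero (26 Oct 1994) before Quinn (1 Jul 1997).
Mbeki, Kowalski and Harlow are each Operator, so the next rule applies.
Among Mbeki, Kowalski and Harlow, by classification seniority date (earlier first): Mbeki (25 Oct 2006) before Kowalski (4 Nov 2010) before Harlow (19 Jun 2011).
Okafor and Vasquez are each Journeyperson, so the next rule applies.
Among Okafor and Vasquez, by classification seniority date (earlier first): Okafor (5 Jul 2008) before Vasquez (26 Feb 2010).
Order: Romero, Quinn, Marino, Mbeki, Kowalski, Harlow, Okafor, Vasquez.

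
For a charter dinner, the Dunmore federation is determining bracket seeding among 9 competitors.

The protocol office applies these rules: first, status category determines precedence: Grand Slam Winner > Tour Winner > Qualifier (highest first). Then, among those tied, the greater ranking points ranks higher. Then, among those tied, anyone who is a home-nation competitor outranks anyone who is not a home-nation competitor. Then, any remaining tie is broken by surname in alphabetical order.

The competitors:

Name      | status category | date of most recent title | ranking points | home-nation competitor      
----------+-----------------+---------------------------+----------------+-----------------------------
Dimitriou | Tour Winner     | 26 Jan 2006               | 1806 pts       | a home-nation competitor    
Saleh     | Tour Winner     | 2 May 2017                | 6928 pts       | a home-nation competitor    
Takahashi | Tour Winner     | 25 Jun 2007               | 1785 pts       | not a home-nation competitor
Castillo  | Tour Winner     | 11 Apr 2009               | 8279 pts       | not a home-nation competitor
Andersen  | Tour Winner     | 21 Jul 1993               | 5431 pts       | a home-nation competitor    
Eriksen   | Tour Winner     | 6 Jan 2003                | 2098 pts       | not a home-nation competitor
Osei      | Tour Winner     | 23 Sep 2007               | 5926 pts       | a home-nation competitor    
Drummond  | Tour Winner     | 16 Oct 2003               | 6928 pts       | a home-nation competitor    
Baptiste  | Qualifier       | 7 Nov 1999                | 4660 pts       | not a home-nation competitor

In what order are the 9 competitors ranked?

Castillo, Drummond, Saleh, Osei, Andersen, Eriksen, Dimitriou, Takahashi, Baptiste

By status category: Castillo, Drummond, Saleh, Osei, Andersen, Eriksen, Dimitriou and Takahashi (Tour Winner); then Baptiste (Qualifier).
Among Castillo, Drummond, Saleh, Osei, Andersen, Eriksen, Dimitriou and Takahashi, by ranking points (higher first): Castillo (8279 pts) before Drummond and Saleh (6928 pts) before Osei (5926 pts) before Andersen (5431 pts) before Eriksen (2098 pts) before Dimitriou (1806 pts) before Takahashi (1785 pts).
Drummond and Saleh are each a home-nation competitor, so the next rule applies.
Among Drummond and Saleh, alphabetically by surname: Drummond before Saleh.
Full order: Castillo, Drummond, Saleh, Osei, Andersen, Eriksen, Dimitriou, Takahashi, Baptiste.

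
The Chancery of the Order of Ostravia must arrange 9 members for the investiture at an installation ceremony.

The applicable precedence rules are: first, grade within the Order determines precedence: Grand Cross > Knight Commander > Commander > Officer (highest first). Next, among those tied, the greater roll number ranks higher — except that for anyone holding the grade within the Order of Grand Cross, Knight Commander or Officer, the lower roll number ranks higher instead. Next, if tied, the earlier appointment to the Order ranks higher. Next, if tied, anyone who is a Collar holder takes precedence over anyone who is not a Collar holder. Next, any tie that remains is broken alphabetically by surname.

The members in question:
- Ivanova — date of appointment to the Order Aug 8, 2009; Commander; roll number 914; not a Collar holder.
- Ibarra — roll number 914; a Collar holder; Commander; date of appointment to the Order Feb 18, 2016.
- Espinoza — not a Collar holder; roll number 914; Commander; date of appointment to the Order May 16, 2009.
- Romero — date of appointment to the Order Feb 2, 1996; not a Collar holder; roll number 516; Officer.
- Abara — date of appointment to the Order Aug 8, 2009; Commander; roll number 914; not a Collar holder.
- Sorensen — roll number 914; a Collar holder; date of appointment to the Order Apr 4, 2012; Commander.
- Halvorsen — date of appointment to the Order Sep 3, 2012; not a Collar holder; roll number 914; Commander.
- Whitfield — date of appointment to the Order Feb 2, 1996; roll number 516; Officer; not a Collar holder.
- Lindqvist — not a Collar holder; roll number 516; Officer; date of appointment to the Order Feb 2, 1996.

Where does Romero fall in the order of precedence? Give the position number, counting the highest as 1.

8

By grade within the Order: Espinoza, Abara, Ivanova, Sorensen, Halvorsen and Ibarra (Commander); then Lindqvist, Romero and Whitfield (Officer).
Espinoza, Abara, Ivanova, Sorensen, Halvorsen and Ibarra all have roll number 914, so the next rule applies.
Among Espinoza, Abara, Ivanova, Sorensen, Halvorsen and Ibarra, by date of appointment to the Order (earlier first): Espinoza (May 16, 2009) before Abara and Ivanova (Aug 8, 2009) before Sorensen (Apr 4, 2012) before Halvorsen (Sep 3, 2012) before Ibarra (Feb 18, 2016).
Abara and Ivanova are each not a Collar holder, so the next rule applies.
Among Abara and Ivanova, alphabetically by surname: Abara before Ivanova.
Lindqvist, Romero and Whitfield all have roll number 516, so the next rule applies.
Lindqvist, Romero and Whitfield all have date of appointment to the Order Feb 2, 1996, so the next rule applies.
Lindqvist, Romero and Whitfield are each not a Collar holder, so the next rule applies.
Among Lindqvist, Romero and Whitfield, alphabetically by surname: Lindqvist before Romero before Whitfield.
Order: Espinoza, Abara, Ivanova, Sorensen, Halvorsen, Ibarra, Lindqvist, Romero, Whitfield. So position 8.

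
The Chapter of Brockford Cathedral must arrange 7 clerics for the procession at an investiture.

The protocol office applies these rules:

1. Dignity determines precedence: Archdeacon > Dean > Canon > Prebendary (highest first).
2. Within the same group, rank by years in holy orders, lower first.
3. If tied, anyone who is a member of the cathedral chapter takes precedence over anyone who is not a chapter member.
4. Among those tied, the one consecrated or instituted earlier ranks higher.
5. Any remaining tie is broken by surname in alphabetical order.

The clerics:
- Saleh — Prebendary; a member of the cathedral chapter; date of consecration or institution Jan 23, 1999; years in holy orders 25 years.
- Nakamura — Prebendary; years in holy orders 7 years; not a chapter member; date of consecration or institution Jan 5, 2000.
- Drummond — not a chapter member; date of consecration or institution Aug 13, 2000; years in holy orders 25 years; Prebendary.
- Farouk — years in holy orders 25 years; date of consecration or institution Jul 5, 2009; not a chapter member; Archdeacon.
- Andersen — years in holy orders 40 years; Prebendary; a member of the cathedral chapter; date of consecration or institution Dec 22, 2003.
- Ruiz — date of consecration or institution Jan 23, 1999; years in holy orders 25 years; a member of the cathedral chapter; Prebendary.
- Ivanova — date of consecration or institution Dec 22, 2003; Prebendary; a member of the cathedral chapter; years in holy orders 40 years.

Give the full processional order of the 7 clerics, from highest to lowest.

Farouk, Nakamura, Ruiz, Saleh, Drummond, Andersen, Ivanova

By dignity: Farouk (Archdeacon); then Nakamura, Ruiz, Saleh, Drummond, Andersen and Ivanova (Prebendary).
Among Nakamura, Ruiz, Saleh, Drummond, Andersen and Ivanova, by years in holy orders (lower first): Nakamura (7 years) before Ruiz, Saleh and Drummond (25 years) before Andersen and Ivanova (40 years).
Among Ruiz, Saleh and Drummond, a member of the cathedral chapter before not a chapter member: Ruiz and Saleh (a member of the cathedral chapter) before Drummond (not a chapter member).
Ruiz and Saleh both have date of consecration or institution Jan 23, 1999, so the next rule applies.
Among Ruiz and Saleh, alphabetically by surname: Ruiz before Saleh.
Andersen and Ivanova are each a member of the cathedral chapter, so the next rule applies.
Andersen and Ivanova both have date of consecration or institution Dec 22, 2003, so the next rule applies.
Among Andersen and Ivanova, alphabetically by surname: Andersen before Ivanova.
Full order: Farouk, Nakamura, Ruiz, Saleh, Drummond, Andersen, Ivanova.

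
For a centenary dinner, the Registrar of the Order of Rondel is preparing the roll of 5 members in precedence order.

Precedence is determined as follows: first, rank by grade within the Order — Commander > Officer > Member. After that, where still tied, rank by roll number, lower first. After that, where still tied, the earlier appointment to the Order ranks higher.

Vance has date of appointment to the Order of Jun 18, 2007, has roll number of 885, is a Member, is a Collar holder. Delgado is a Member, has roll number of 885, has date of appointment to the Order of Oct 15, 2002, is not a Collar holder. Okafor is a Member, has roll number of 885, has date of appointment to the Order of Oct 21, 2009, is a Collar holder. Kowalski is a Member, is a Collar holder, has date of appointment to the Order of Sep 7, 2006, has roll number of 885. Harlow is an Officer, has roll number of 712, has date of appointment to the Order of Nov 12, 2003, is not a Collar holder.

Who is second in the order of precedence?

By grade within the Order: Harlow (Officer); then Delgado, Kowalski, Vance and Okafor (Member).
Delgado, Kowalski, Vance and Okafor all have roll number 885, so the next rule applies.
Among Delgado, Kowalski, Vance and Okafor, by date of appointment to the Order (earlier first): Delgado (Oct 15, 2002) before Kowalski (Sep 7, 2006) before Vance (Jun 18, 2007) before Okafor (Oct 21, 2009).
Order: Harlow, Delgado, Kowalski, Vance, Okafor.

Delgado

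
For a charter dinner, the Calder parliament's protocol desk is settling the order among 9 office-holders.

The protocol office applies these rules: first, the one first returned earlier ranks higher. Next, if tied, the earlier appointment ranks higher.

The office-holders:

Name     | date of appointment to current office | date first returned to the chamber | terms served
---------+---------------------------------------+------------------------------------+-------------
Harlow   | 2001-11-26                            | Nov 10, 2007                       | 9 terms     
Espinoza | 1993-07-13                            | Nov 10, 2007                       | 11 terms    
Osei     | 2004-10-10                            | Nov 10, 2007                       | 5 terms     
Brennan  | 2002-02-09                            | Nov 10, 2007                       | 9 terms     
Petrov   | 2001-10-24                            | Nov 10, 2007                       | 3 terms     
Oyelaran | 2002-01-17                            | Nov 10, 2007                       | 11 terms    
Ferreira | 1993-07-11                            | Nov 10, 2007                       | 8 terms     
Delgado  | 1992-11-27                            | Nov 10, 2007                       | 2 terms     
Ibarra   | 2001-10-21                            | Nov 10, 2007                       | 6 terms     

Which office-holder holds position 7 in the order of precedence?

Oyelaran

By date first returned to the chamber (earlier first): Delgado, Ferreira, Espinoza, Ibarra, Petrov, Harlow, Oyelaran, Brennan and Osei (each Nov 10, 2007).
Among Delgado, Ferreira, Espinoza, Ibarra, Petrov, Harlow, Oyelaran, Brennan and Osei, by date of appointment to current office (earlier first): Delgado (1992-11-27) before Ferreira (1993-07-11) before Espinoza (1993-07-13) before Ibarra (2001-10-21) before Petrov (2001-10-24) before Harlow (2001-11-26) before Oyelaran (2002-01-17) before Brennan (2002-02-09) before Osei (2004-10-10).
Order: Delgado, Ferreira, Espinoza, Ibarra, Petrov, Harlow, Oyelaran, Brennan, Osei.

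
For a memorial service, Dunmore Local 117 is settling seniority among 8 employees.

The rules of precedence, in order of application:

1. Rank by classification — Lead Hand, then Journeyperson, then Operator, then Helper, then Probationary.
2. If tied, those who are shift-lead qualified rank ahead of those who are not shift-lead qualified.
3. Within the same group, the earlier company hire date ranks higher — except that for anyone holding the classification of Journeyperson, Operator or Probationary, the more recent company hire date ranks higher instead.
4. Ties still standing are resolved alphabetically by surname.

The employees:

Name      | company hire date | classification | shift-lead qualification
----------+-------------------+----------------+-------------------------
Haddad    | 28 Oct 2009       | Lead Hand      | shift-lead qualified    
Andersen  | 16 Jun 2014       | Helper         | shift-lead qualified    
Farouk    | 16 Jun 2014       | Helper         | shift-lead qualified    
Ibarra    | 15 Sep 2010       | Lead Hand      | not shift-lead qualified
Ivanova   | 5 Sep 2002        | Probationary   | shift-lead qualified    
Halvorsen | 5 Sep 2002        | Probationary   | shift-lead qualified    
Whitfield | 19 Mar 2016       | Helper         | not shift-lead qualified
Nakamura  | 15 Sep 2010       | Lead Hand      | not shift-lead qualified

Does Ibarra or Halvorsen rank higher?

Ibarra

By classification: Haddad, Ibarra and Nakamura (Lead Hand); then Andersen, Farouk and Whitfield (Helper); then Halvorsen and Ivanova (Probationary).
Among Haddad, Ibarra and Nakamura, shift-lead qualified before not shift-lead qualified: Haddad (shift-lead qualified) before Ibarra and Nakamura (not shift-lead qualified).
Ibarra and Nakamura both have company hire date 15 Sep 2010, so the next rule applies.
Among Ibarra and Nakamura, alphabetically by surname: Ibarra before Nakamura.
Among Andersen, Farouk and Whitfield, shift-lead qualified before not shift-lead qualified: Andersen and Farouk (shift-lead qualified) before Whitfield (not shift-lead qualified).
Andersen and Farouk both have company hire date 16 Jun 2014, so the next rule applies.
Among Andersen and Farouk, alphabetically by surname: Andersen before Farouk.
Halvorsen and Ivanova are each shift-lead qualified, so the next rule applies.
Halvorsen and Ivanova both have company hire date 5 Sep 2002, so the next rule applies.
Among Halvorsen and Ivanova, alphabetically by surname: Halvorsen before Ivanova.
So Ibarra takes precedence.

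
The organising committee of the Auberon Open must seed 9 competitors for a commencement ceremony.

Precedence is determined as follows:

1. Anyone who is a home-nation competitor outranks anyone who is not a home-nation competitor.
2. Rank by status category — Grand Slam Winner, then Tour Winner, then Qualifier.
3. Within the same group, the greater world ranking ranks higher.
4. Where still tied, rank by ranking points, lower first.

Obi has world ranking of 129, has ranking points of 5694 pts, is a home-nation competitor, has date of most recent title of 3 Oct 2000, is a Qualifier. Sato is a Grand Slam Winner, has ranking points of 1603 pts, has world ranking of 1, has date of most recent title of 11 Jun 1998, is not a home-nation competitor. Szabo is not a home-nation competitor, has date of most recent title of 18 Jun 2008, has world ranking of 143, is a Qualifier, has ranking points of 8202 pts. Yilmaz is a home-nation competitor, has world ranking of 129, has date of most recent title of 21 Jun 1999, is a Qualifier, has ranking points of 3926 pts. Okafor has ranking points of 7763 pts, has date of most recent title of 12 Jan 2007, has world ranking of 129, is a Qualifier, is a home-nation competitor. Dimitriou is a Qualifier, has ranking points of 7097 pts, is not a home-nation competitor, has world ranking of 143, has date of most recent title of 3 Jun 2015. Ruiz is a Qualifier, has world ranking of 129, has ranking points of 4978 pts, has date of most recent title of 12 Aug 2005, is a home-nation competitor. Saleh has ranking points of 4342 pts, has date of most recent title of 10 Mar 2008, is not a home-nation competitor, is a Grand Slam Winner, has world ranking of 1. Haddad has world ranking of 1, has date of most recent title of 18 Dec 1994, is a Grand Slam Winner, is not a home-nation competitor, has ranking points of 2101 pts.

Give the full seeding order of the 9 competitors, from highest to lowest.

Yilmaz, Ruiz, Obi, Okafor, Sato, Haddad, Saleh, Dimitriou, Szabo

By the first rule: Yilmaz, Ruiz, Obi and Okafor (each a home-nation competitor); then Sato, Haddad, Saleh, Dimitriou and Szabo (each not a home-nation competitor).
Yilmaz, Ruiz, Obi and Okafor are each Qualifier, so the next rule applies.
Yilmaz, Ruiz, Obi and Okafor all have world ranking 129, so the next rule applies.
Among Yilmaz, Ruiz, Obi and Okafor, by ranking points (lower first): Yilmaz (3926 pts) before Ruiz (4978 pts) before Obi (5694 pts) before Okafor (7763 pts).
Among Sato, Haddad, Saleh, Dimitriou and Szabo, by status category: Sato, Haddad and Saleh (Grand Slam Winner) before Dimitriou and Szabo (Qualifier).
Sato, Haddad and Saleh all have world ranking 1, so the next rule applies.
Among Sato, Haddad and Saleh, by ranking points (lower first): Sato (1603 pts) before Haddad (2101 pts) before Saleh (4342 pts).
Dimitriou and Szabo both have world ranking 143, so the next rule applies.
Among Dimitriou and Szabo, by ranking points (lower first): Dimitriou (7097 pts) before Szabo (8202 pts).
Full order: Yilmaz, Ruiz, Obi, Okafor, Sato, Haddad, Saleh, Dimitriou, Szabo.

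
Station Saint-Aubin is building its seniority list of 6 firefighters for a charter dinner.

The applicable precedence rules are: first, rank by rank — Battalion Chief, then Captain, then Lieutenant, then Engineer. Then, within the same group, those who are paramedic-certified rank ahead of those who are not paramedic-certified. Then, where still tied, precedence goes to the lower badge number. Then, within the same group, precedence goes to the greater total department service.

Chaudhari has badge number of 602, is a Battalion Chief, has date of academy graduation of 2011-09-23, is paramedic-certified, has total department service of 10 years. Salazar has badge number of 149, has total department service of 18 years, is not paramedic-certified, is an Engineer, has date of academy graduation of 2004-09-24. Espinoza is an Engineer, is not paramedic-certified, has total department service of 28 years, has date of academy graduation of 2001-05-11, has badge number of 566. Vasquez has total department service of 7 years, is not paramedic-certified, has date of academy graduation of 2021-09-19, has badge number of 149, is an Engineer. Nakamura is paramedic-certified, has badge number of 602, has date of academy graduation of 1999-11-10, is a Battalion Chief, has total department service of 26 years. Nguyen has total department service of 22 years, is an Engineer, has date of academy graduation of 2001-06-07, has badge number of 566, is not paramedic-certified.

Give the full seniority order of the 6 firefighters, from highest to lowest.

Nakamura, Chaudhari, Salazar, Vasquez, Espinoza, Nguyen

By rank: Nakamura and Chaudhari (Battalion Chief); then Salazar, Vasquez, Espinoza and Nguyen (Engineer).
Nakamura and Chaudhari are each paramedic-certified, so the next rule applies.
Nakamura and Chaudhari both have badge number 602, so the next rule applies.
Among Nakamura and Chaudhari, by total department service (higher first): Nakamura (26 years) before Chaudhari (10 years).
Salazar, Vasquez, Espinoza and Nguyen are each not paramedic-certified, so the next rule applies.
Among Salazar, Vasquez, Espinoza and Nguyen, by badge number (lower first): Salazar and Vasquez (149) before Espinoza and Nguyen (566).
Among Salazar and Vasquez, by total department service (higher first): Salazar (18 years) before Vasquez (7 years).
Among Espinoza and Nguyen, by total department service (higher first): Espinoza (28 years) before Nguyen (22 years).
Full order: Nakamura, Chaudhari, Salazar, Vasquez, Espinoza, Nguyen.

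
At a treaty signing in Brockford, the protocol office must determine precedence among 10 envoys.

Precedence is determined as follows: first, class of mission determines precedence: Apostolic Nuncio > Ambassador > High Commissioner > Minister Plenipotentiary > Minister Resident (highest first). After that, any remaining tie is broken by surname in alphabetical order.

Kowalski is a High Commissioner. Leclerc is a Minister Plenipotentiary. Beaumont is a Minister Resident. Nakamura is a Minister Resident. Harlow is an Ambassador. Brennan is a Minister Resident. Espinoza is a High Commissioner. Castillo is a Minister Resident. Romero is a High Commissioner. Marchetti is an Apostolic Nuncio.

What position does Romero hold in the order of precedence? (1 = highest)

5

By class of mission: Marchetti (Apostolic Nuncio); then Harlow (Ambassador); then Espinoza, Kowalski and Romero (High Commissioner); then Leclerc (Minister Plenipotentiary); then Beaumont, Brennan, Castillo and Nakamura (Minister Resident).
Among Espinoza, Kowalski and Romero, alphabetically by surname: Espinoza before Kowalski before Romero.
Among Beaumont, Brennan, Castillo and Nakamura, alphabetically by surname: Beaumont before Brennan before Castillo before Nakamura.
Order: Marchetti, Harlow, Espinoza, Kowalski, Romero, Leclerc, Beaumont, Brennan, Castillo, Nakamura. So position 5.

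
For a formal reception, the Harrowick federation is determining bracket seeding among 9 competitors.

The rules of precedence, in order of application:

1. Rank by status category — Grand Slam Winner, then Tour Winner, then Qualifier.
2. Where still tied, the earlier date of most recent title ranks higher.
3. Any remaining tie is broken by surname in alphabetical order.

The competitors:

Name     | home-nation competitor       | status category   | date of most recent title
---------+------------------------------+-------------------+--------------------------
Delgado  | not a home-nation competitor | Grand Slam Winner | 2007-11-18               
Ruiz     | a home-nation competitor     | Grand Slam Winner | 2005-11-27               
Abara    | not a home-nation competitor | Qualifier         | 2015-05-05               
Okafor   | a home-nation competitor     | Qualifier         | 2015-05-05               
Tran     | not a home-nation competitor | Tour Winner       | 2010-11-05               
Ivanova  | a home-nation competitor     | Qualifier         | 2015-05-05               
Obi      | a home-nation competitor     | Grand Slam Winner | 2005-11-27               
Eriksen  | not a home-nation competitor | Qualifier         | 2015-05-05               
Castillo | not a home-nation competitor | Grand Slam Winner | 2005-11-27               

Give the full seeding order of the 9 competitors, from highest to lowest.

Castillo, Obi, Ruiz, Delgado, Tran, Abara, Eriksen, Ivanova, Okafor

By status category: Castillo, Obi, Ruiz and Delgado (Grand Slam Winner); then Tran (Tour Winner); then Abara, Eriksen, Ivanova and Okafor (Qualifier).
Among Castillo, Obi, Ruiz and Delgado, by date of most recent title (earlier first): Castillo, Obi and Ruiz (2005-11-27) before Delgado (2007-11-18).
Among Castillo, Obi and Ruiz, alphabetically by surname: Castillo before Obi before Ruiz.
Abara, Eriksen, Ivanova and Okafor all have date of most recent title 2015-05-05, so the next rule applies.
Among Abara, Eriksen, Ivanova and Okafor, alphabetically by surname: Abara before Eriksen before Ivanova before Okafor.
Full order: Castillo, Obi, Ruiz, Delgado, Tran, Abara, Eriksen, Ivanova, Okafor.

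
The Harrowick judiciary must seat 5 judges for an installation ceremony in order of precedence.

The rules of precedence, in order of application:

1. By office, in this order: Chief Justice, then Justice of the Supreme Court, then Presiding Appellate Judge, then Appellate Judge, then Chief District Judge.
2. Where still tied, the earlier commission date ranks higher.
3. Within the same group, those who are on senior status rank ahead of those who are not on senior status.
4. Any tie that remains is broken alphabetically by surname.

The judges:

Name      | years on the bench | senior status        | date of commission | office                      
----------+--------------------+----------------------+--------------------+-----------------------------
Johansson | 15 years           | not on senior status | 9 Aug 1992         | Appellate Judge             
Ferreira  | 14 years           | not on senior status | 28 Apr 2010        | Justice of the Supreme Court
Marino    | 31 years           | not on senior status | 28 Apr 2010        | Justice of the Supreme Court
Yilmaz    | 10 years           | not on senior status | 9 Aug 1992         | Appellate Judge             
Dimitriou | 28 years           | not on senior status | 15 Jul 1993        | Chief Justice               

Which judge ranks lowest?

Yilmaz

By office: Dimitriou (Chief Justice); then Ferreira and Marino (Justice of the Supreme Court); then Johansson and Yilmaz (Appellate Judge).
Ferreira and Marino both have date of commission 28 Apr 2010, so the next rule applies.
Ferreira and Marino are each not on senior status, so the next rule applies.
Among Ferreira and Marino, alphabetically by surname: Ferreira before Marino.
Johansson and Yilmaz both have date of commission 9 Aug 1992, so the next rule applies.
Johansson and Yilmaz are each not on senior status, so the next rule applies.
Among Johansson and Yilmaz, alphabetically by surname: Johansson before Yilmaz.
Order: Dimitriou, Ferreira, Marino, Johansson, Yilmaz.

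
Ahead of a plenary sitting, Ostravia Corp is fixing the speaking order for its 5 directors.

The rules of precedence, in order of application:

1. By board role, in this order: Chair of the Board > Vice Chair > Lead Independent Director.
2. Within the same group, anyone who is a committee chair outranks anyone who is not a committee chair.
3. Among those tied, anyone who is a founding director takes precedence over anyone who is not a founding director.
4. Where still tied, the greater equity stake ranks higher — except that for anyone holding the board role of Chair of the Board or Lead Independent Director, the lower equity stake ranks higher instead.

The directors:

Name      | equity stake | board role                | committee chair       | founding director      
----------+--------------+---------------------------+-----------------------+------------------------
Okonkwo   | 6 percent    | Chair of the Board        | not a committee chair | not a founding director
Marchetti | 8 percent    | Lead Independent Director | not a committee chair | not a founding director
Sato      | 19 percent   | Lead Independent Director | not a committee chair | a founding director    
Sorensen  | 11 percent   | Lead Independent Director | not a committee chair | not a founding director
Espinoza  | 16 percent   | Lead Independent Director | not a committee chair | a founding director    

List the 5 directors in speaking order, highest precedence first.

By board role: Okonkwo (Chair of the Board); then Espinoza, Sato, Marchetti and Sorensen (Lead Independent Director).
Espinoza, Sato, Marchetti and Sorensen are each not a committee chair, so the next rule applies.
Among Espinoza, Sato, Marchetti and Sorensen, a founding director before not a founding director: Espinoza and Sato (a founding director) before Marchetti and Sorensen (not a founding director).
Among Espinoza and Sato, by equity stake (lower first) (reversed rule for this group): Espinoza (16 percent) before Sato (19 percent).
Among Marchetti and Sorensen, by equity stake (lower first) (reversed rule for this group): Marchetti (8 percent) before Sorensen (11 percent).
Full order: Okonkwo, Espinoza, Sato, Marchetti, Sorensen.

Okonkwo, Espinoza, Sato, Marchetti, Sorensen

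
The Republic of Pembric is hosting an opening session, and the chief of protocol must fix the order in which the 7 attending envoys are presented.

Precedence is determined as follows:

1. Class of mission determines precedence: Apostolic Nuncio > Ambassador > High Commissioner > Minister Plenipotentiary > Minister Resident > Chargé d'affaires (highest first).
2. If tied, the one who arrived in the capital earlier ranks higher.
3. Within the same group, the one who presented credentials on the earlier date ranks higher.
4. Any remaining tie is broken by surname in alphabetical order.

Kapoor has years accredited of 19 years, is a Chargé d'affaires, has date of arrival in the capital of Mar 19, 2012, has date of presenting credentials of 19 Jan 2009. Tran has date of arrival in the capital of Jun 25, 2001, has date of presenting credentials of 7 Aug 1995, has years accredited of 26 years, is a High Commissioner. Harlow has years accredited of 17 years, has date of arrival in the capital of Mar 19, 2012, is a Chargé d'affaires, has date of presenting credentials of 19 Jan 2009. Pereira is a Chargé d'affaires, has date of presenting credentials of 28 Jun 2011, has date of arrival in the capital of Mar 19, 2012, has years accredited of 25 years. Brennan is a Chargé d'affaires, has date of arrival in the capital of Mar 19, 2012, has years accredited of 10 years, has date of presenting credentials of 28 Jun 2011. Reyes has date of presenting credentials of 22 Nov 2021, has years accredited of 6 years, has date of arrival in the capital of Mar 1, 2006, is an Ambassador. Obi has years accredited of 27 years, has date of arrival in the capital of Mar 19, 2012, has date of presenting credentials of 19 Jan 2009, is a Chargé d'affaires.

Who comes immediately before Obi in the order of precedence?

By class of mission: Reyes (Ambassador); then Tran (High Commissioner); then Harlow, Kapoor, Obi, Brennan and Pereira (Chargé d'affaires).
Harlow, Kapoor, Obi, Brennan and Pereira all have date of arrival in the capital Mar 19, 2012, so the next rule applies.
Among Harlow, Kapoor, Obi, Brennan and Pereira, by date of presenting credentials (earlier first): Harlow, Kapoor and Obi (19 Jan 2009) before Brennan and Pereira (28 Jun 2011).
Among Harlow, Kapoor and Obi, alphabetically by surname: Harlow before Kapoor before Obi.
Among Brennan and Pereira, alphabetically by surname: Brennan before Pereira.
Order: Reyes, Tran, Harlow, Kapoor, Obi, Brennan, Pereira.

Kapoor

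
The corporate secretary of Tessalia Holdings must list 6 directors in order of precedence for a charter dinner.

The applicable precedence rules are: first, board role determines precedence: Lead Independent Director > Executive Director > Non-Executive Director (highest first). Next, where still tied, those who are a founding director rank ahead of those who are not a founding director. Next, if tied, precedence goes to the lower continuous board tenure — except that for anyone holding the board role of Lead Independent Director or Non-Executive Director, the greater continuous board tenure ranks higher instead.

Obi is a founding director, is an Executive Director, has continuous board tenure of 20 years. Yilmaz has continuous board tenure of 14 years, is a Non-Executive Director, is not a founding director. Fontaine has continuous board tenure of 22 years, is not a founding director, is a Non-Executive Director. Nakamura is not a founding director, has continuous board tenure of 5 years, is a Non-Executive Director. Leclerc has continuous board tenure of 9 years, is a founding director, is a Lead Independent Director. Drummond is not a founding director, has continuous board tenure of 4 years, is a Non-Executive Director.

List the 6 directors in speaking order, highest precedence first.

Leclerc, Obi, Fontaine, Yilmaz, Nakamura, Drummond

By board role: Leclerc (Lead Independent Director); then Obi (Executive Director); then Fontaine, Yilmaz, Nakamura and Drummond (Non-Executive Director).
Fontaine, Yilmaz, Nakamura and Drummond are each not a founding director, so the next rule applies.
Among Fontaine, Yilmaz, Nakamura and Drummond, by continuous board tenure (higher first) (reversed rule for this group): Fontaine (22 years) before Yilmaz (14 years) before Nakamura (5 years) before Drummond (4 years).
Full order: Leclerc, Obi, Fontaine, Yilmaz, Nakamura, Drummond.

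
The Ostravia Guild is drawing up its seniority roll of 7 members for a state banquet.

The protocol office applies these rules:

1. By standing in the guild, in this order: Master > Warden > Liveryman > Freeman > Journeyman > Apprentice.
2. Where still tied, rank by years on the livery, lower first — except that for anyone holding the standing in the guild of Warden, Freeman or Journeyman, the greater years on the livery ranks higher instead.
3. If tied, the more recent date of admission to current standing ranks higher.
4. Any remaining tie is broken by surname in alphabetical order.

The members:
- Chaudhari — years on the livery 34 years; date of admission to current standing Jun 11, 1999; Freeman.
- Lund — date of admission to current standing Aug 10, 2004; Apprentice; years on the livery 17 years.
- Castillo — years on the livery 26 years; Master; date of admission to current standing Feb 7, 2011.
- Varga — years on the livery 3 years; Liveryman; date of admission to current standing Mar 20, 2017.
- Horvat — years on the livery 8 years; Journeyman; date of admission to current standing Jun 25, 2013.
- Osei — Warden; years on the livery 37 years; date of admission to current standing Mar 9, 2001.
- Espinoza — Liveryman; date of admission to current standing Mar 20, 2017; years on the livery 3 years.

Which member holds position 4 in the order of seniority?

Varga

By standing in the guild: Castillo (Master); then Osei (Warden); then Espinoza and Varga (Liveryman); then Chaudhari (Freeman); then Horvat (Journeyman); then Lund (Apprentice).
Espinoza and Varga both have years on the livery 3 years, so the next rule applies.
Espinoza and Varga both have date of admission to current standing Mar 20, 2017, so the next rule applies.
Among Espinoza and Varga, alphabetically by surname: Espinoza before Varga.
Order: Castillo, Osei, Espinoza, Varga, Chaudhari, Horvat, Lund.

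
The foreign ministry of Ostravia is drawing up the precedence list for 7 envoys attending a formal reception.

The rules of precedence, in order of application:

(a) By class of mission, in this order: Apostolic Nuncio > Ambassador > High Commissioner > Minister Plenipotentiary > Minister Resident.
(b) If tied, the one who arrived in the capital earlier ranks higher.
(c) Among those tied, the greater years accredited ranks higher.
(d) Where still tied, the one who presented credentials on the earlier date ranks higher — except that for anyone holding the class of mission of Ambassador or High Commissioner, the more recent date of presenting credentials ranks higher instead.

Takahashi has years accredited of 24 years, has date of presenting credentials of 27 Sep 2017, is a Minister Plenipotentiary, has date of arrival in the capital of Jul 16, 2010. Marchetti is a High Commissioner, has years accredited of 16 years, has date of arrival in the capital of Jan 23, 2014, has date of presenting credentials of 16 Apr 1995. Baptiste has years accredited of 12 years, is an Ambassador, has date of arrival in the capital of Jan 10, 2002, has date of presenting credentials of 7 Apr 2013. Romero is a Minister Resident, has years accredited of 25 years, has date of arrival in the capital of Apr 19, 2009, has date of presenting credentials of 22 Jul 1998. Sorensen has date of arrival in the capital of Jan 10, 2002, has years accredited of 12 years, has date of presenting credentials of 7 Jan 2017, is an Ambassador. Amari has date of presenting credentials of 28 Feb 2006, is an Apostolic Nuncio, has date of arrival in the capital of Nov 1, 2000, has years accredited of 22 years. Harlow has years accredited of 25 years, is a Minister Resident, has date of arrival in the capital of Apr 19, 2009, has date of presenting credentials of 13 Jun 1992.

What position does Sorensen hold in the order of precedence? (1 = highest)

By class of mission: Amari (Apostolic Nuncio); then Sorensen and Baptiste (Ambassador); then Marchetti (High Commissioner); then Takahashi (Minister Plenipotentiary); then Harlow and Romero (Minister Resident).
Sorensen and Baptiste both have date of arrival in the capital Jan 10, 2002, so the next rule applies.
Sorensen and Baptiste both have years accredited 12 years, so the next rule applies.
Among Sorensen and Baptiste, by date of presenting credentials (later first) (reversed rule for this group): Sorensen (7 Jan 2017) before Baptiste (7 Apr 2013).
Harlow and Romero both have date of arrival in the capital Apr 19, 2009, so the next rule applies.
Harlow and Romero both have years accredited 25 years, so the next rule applies.
Among Harlow and Romero, by date of presenting credentials (earlier first): Harlow (13 Jun 1992) before Romero (22 Jul 1998).
Order: Amari, Sorensen, Baptiste, Marchetti, Takahashi, Harlow, Romero. So position 2.

2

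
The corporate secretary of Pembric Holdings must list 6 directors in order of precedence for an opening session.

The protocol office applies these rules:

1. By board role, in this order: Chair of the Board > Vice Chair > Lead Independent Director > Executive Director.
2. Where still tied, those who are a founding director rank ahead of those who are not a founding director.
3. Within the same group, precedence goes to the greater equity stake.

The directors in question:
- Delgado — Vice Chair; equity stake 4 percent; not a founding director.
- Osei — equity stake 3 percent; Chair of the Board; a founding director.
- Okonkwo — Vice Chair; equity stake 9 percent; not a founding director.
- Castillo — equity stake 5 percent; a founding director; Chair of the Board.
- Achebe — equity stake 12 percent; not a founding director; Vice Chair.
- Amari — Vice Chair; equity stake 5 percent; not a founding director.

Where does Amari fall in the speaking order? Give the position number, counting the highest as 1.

5

By board role: Castillo and Osei (Chair of the Board); then Achebe, Okonkwo, Amari and Delgado (Vice Chair).
Castillo and Osei are each a founding director, so the next rule applies.
Among Castillo and Osei, by equity stake (higher first): Castillo (5 percent) before Osei (3 percent).
Achebe, Okonkwo, Amari and Delgado are each not a founding director, so the next rule applies.
Among Achebe, Okonkwo, Amari and Delgado, by equity stake (higher first): Achebe (12 percent) before Okonkwo (9 percent) before Amari (5 percent) before Delgado (4 percent).
Order: Castillo, Osei, Achebe, Okonkwo, Amari, Delgado. So position 5.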